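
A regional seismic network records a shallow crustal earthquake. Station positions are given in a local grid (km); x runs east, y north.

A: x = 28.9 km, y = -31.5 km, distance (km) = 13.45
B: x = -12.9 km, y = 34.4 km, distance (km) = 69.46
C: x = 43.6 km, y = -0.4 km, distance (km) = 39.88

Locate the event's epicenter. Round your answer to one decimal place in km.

15.7 km east, -28.9 km north

Circle about each station: (x − 28.9)² + (y + 31.5)² = 13.45²; (x + 12.9)² + (y − 34.4)² = 69.46²; (x − 43.6)² + (y + 0.4)² = 39.88².
Subtracting pairs of circle equations eliminates x²+y² and gives linear equations (the radical axes):
-83.6 x + 131.8 y = -5121.48
29.4 x + 62.2 y = -1335.85
Solving the 2×2 system: x ≈ 15.7, y ≈ -28.9 km.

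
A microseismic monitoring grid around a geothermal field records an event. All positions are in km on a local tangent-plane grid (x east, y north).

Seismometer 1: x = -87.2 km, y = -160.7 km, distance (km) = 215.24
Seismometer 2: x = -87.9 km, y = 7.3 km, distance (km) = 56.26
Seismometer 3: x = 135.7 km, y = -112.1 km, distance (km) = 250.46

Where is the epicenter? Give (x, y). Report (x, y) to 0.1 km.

x ≈ -53.6 km, y ≈ 51.9 km

Circle about each station: (x + 87.2)² + (y + 160.7)² = 215.24²; (x + 87.9)² + (y − 7.3)² = 56.26²; (x − 135.7)² + (y + 112.1)² = 250.46².
Subtracting pairs of circle equations eliminates x²+y² and gives linear equations (the radical axes):
-1.4 x + 336.0 y = 17514.44
445.8 x + 97.2 y = -18849.38
Solving the 2×2 system: x ≈ -53.6, y ≈ 51.9 km.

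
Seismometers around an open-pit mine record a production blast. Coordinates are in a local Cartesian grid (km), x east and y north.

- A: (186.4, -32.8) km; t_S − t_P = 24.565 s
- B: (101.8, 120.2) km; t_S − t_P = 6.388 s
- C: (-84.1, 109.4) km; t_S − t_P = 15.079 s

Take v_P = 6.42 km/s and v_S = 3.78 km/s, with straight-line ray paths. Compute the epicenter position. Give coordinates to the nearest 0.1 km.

(49.4, 146.7)

Distance from S−P lag: d = Δt · v_P v_S / (v_P − v_S) = Δt · (6.42·3.78)/(6.42−3.78) ≈ 9.1923·Δt.
So d_A = 225.81, d_B = 58.72, d_C = 138.61 km.
Circle about each station: (x − 186.4)² + (y + 32.8)² = 225.81²; (x − 101.8)² + (y − 120.2)² = 58.72²; (x + 84.1)² + (y − 109.4)² = 138.61².
Subtracting pairs of circle equations eliminates x²+y² and gives linear equations (the radical axes):
-169.2 x + 306.0 y = 36532.60
-541.0 x + 284.4 y = 14997.79
Solving the 2×2 system: x ≈ 49.4, y ≈ 146.7 km.
Check against A (with the unrounded x, y): √((x − 186.4)²+(y + 32.8)²) = 225.81 ≈ 225.81 km. ✓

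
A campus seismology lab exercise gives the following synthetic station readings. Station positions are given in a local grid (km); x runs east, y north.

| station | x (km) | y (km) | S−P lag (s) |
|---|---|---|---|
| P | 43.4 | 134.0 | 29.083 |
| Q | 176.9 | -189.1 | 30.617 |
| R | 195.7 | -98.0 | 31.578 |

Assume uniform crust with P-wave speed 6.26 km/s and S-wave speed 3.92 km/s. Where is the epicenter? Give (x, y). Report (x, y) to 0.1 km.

-135.1 km east, -113.3 km north

Distance from S−P lag: d = Δt · v_P v_S / (v_P − v_S) = Δt · (6.26·3.92)/(6.26−3.92) ≈ 10.4868·Δt.
So d_P = 304.99, d_Q = 321.08, d_R = 331.15 km.
Circle about each station: (x − 43.4)² + (y − 134.0)² = 304.99²; (x − 176.9)² + (y + 189.1)² = 321.08²; (x − 195.7)² + (y + 98.0)² = 331.15².
Subtracting the P equation from the Q and R equations removes the quadratic terms:
267.0 x − 646.2 y = 37139.39
304.6 x − 464.0 y = 11421.51
Solving the 2×2 system: x ≈ -135.1, y ≈ -113.3 km.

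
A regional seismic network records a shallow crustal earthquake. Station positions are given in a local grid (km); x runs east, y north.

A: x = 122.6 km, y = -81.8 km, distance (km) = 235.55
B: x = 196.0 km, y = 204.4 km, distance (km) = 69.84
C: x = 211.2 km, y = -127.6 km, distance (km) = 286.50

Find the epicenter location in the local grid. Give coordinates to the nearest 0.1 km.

(149.6, 152.2)

Circle about each station: (x − 122.6)² + (y + 81.8)² = 235.55²; (x − 196.0)² + (y − 204.4)² = 69.84²; (x − 211.2)² + (y + 127.6)² = 286.50².
Subtracting the A equation from the B and C equations removes the quadratic terms:
146.8 x + 572.4 y = 109079.54
177.2 x − 91.6 y = 12566.75
Solving the 2×2 system: x ≈ 149.6, y ≈ 152.2 km.
Check against A (with the unrounded x, y): √((x − 122.6)²+(y + 81.8)²) = 235.55 ≈ 235.55 km. ✓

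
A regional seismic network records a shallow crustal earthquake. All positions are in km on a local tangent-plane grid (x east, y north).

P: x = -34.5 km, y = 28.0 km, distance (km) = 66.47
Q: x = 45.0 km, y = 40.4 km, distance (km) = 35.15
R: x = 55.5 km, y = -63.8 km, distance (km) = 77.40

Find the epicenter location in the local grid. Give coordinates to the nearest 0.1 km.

Circle about each station: (x + 34.5)² + (y − 28.0)² = 66.47²; (x − 45.0)² + (y − 40.4)² = 35.15²; (x − 55.5)² + (y + 63.8)² = 77.40².
Subtracting pairs of circle equations eliminates x²+y² and gives linear equations (the radical axes):
159.0 x + 24.8 y = 4865.65
180.0 x − 183.6 y = 3603.94
Solving the 2×2 system: x ≈ 29.2, y ≈ 9.0 km.

x ≈ 29.2 km, y ≈ 9.0 km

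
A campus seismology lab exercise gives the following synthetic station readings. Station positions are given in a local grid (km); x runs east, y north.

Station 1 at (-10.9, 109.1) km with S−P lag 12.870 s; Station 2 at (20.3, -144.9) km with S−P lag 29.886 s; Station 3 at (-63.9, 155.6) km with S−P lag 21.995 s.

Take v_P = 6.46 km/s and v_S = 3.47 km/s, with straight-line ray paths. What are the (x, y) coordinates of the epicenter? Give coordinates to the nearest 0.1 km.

Distance from S−P lag: d = Δt · v_P v_S / (v_P − v_S) = Δt · (6.46·3.47)/(6.46−3.47) ≈ 7.4971·Δt.
So d_Station 1 = 96.49, d_Station 2 = 224.06, d_Station 3 = 164.90 km.
Circle about each station: (x + 10.9)² + (y − 109.1)² = 96.49²; (x − 20.3)² + (y + 144.9)² = 224.06²; (x + 63.9)² + (y − 155.6)² = 164.90².
Subtracting pairs of circle equations eliminates x²+y² and gives linear equations (the radical axes):
62.4 x − 508.0 y = -31506.08
-106.0 x + 93.0 y = -1608.74
Solving the 2×2 system: x ≈ 78.0, y ≈ 71.6 km.
Check against Station 1 (with the unrounded x, y): √((x + 10.9)²+(y − 109.1)²) = 96.48 ≈ 96.49 km. ✓

x ≈ 78.0 km, y ≈ 71.6 km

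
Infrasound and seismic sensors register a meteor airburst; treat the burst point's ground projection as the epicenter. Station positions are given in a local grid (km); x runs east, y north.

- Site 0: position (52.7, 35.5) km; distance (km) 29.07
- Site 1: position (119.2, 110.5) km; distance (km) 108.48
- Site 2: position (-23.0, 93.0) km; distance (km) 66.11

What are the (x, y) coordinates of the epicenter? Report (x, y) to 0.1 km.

(28.3, 51.3)

Circle about each station: (x − 52.7)² + (y − 35.5)² = 29.07²; (x − 119.2)² + (y − 110.5)² = 108.48²; (x + 23.0)² + (y − 93.0)² = 66.11².
Subtracting the Site 0 equation from the Site 1 and Site 2 equations removes the quadratic terms:
133.0 x + 150.0 y = 11458.50
-151.4 x + 115.0 y = 1614.99
Solving the 2×2 system: x ≈ 28.3, y ≈ 51.3 km.
Check against Site 0 (with the unrounded x, y): √((x − 52.7)²+(y − 35.5)²) = 29.07 ≈ 29.07 km. ✓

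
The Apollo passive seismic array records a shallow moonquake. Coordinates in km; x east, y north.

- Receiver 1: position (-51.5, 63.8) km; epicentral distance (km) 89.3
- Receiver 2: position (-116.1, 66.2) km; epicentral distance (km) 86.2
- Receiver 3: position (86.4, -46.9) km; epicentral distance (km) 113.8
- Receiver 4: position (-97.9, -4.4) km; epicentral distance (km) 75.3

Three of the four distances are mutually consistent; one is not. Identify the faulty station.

Receiver 2

Solve using three stations at a time. Using Receiver 1, Receiver 3, Receiver 4 (subtract circle equations pairwise → linear system) gives (x, y) ≈ (-24.5, -21.3).
Distances from that point to each station vs reported:
  Receiver 1: calculated 89.3 vs reported 89.3 → residual 0.0 km
  Receiver 2: calculated 126.7 vs reported 86.2 → residual 40.5 km
  Receiver 3: calculated 113.8 vs reported 113.8 → residual 0.0 km
  Receiver 4: calculated 75.3 vs reported 75.3 → residual 0.0 km
Receiver 1, Receiver 3, Receiver 4 are mutually consistent (residuals ≈ 0); Receiver 2 is off by 40.5 km.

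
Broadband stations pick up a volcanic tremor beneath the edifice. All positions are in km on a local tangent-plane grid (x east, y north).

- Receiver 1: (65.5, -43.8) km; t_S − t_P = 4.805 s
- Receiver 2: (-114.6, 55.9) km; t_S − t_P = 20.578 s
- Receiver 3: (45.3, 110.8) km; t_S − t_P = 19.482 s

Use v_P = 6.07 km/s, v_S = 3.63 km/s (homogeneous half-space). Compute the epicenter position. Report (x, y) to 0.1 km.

(27.2, -64.2)

Distance from S−P lag: d = Δt · v_P v_S / (v_P − v_S) = Δt · (6.07·3.63)/(6.07−3.63) ≈ 9.0304·Δt.
So d_Receiver 1 = 43.39, d_Receiver 2 = 185.83, d_Receiver 3 = 175.93 km.
Circle about each station: (x − 65.5)² + (y + 43.8)² = 43.39²; (x + 114.6)² + (y − 55.9)² = 185.83²; (x − 45.3)² + (y − 110.8)² = 175.93².
Subtracting the Receiver 1 equation from the Receiver 2 and Receiver 3 equations removes the quadratic terms:
-360.2 x + 199.4 y = -22600.82
-40.4 x + 309.2 y = -20948.63
Solving the 2×2 system: x ≈ 27.2, y ≈ -64.2 km.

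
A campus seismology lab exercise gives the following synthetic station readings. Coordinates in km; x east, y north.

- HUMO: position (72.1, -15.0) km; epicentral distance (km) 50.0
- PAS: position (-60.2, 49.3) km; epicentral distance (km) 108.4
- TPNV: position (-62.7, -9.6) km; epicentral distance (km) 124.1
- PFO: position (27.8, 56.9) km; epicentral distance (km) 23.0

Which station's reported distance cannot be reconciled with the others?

Solve using three stations at a time. Using PAS, TPNV, PFO (subtract circle equations pairwise → linear system) gives (x, y) ≈ (48.2, 46.2).
Distances from that point to each station vs reported:
  HUMO: calculated 65.7 vs reported 50.0 → residual 15.7 km
  PAS: calculated 108.4 vs reported 108.4 → residual 0.0 km
  TPNV: calculated 124.1 vs reported 124.1 → residual 0.0 km
  PFO: calculated 23.0 vs reported 23.0 → residual 0.0 km
PAS, TPNV, PFO are mutually consistent (residuals ≈ 0); HUMO is off by 15.7 km.

HUMO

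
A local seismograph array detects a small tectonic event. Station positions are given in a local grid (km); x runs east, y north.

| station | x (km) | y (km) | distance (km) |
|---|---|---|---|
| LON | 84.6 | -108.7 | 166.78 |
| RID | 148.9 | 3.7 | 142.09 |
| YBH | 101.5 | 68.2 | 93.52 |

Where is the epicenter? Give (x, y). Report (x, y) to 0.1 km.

Circle about each station: (x − 84.6)² + (y + 108.7)² = 166.78²; (x − 148.9)² + (y − 3.7)² = 142.09²; (x − 101.5)² + (y − 68.2)² = 93.52².
Subtracting the LON equation from the RID and YBH equations removes the quadratic terms:
128.6 x + 224.8 y = 10838.05
33.8 x + 353.8 y = 15050.22
Solving the 2×2 system: x ≈ 11.9, y ≈ 41.4 km.

(11.9, 41.4)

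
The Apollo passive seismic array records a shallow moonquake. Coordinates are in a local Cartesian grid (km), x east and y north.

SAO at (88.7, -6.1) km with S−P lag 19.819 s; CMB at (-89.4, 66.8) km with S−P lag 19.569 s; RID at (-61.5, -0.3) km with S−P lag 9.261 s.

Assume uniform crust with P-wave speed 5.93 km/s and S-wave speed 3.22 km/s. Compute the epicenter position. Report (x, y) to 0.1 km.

(-39.4, -61.7)

Distance from S−P lag: d = Δt · v_P v_S / (v_P − v_S) = Δt · (5.93·3.22)/(5.93−3.22) ≈ 7.0460·Δt.
So d_SAO = 139.64, d_CMB = 137.88, d_RID = 65.25 km.
Circle about each station: (x − 88.7)² + (y + 6.1)² = 139.64²; (x + 89.4)² + (y − 66.8)² = 137.88²; (x + 61.5)² + (y + 0.3)² = 65.25².
Subtracting the SAO equation from the CMB and RID equations removes the quadratic terms:
-356.2 x + 145.8 y = 5038.14
-300.4 x + 11.6 y = 11119.21
Solving the 2×2 system: x ≈ -39.4, y ≈ -61.7 km.
Check against SAO (with the unrounded x, y): √((x − 88.7)²+(y + 6.1)²) = 139.64 ≈ 139.64 km. ✓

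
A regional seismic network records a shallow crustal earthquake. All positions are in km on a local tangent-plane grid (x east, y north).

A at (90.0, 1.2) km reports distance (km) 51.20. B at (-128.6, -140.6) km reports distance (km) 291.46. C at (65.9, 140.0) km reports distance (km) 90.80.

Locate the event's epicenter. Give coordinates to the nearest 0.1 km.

Circle about each station: (x − 90.0)² + (y − 1.2)² = 51.20²; (x + 128.6)² + (y + 140.6)² = 291.46²; (x − 65.9)² + (y − 140.0)² = 90.80².
Subtracting the A equation from the B and C equations removes the quadratic terms:
-437.2 x − 283.6 y = -54122.61
-48.2 x + 277.6 y = 10218.17
Solving the 2×2 system: x ≈ 89.8, y ≈ 52.4 km.
Check against A (with the unrounded x, y): √((x − 90.0)²+(y − 1.2)²) = 51.20 ≈ 51.20 km. ✓

x ≈ 89.8 km, y ≈ 52.4 km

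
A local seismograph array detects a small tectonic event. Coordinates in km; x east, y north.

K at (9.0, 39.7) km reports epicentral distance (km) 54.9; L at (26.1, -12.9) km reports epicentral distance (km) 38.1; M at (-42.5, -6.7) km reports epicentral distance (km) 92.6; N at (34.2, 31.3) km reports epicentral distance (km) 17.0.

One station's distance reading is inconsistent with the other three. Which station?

K

Solve using three stations at a time. Using L, M, N (subtract circle equations pairwise → linear system) gives (x, y) ≈ (46.4, 19.4).
Distances from that point to each station vs reported:
  K: calculated 42.5 vs reported 54.9 → residual 12.4 km
  L: calculated 38.1 vs reported 38.1 → residual 0.0 km
  M: calculated 92.6 vs reported 92.6 → residual 0.0 km
  N: calculated 17.0 vs reported 17.0 → residual 0.0 km
L, M, N are mutually consistent (residuals ≈ 0); K is off by 12.4 km.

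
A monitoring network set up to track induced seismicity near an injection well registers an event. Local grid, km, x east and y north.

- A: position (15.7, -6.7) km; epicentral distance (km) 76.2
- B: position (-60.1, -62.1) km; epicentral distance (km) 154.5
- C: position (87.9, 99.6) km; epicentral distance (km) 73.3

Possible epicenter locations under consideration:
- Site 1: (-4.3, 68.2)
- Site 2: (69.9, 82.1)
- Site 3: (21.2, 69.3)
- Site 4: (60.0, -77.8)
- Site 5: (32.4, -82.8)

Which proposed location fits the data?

For each candidate, compare |candidate − station| to the reported distance:
Site 1: residuals A 1.3, B 12.8, C 24.1 → max 24.1 km
Site 2: residuals A 27.8, B 39.6, C 48.2 → max 48.2 km
Site 3: residuals A 0.0, B 0.0, C 0.0 → max 0.0 km
Site 4: residuals A 7.6, B 33.4, C 106.3 → max 106.3 km
Site 5: residuals A 1.7, B 59.7, C 117.4 → max 117.4 km
Only Site 3 has all residuals ≈ 0.

Site 3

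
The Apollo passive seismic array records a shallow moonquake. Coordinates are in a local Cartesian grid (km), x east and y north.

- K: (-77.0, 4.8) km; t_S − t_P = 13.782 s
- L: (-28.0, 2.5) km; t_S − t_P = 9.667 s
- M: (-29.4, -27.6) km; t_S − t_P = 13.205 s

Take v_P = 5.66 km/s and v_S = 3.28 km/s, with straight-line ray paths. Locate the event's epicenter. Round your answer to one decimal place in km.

(10.4, 67.4)

Distance from S−P lag: d = Δt · v_P v_S / (v_P − v_S) = Δt · (5.66·3.28)/(5.66−3.28) ≈ 7.8003·Δt.
So d_K = 107.50, d_L = 75.41, d_M = 103.00 km.
Circle about each station: (x + 77.0)² + (y − 4.8)² = 107.50²; (x + 28.0)² + (y − 2.5)² = 75.41²; (x + 29.4)² + (y + 27.6)² = 103.00².
Subtracting pairs of circle equations eliminates x²+y² and gives linear equations (the radical axes):
98.0 x − 4.6 y = 707.79
95.2 x − 64.8 y = -3378.67
Solving the 2×2 system: x ≈ 10.4, y ≈ 67.4 km.
Check against K (with the unrounded x, y): √((x + 77.0)²+(y − 4.8)²) = 107.49 ≈ 107.50 km. ✓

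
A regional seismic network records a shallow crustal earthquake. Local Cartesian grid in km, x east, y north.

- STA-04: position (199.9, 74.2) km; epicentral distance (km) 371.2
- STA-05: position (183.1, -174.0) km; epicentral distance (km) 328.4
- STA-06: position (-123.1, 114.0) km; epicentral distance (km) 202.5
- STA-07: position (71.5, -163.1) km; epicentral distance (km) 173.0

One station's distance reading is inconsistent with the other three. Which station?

Solve using three stations at a time. Using STA-04, STA-05, STA-06 (subtract circle equations pairwise → linear system) gives (x, y) ≈ (-133.9, -88.2).
Distances from that point to each station vs reported:
  STA-04: calculated 371.2 vs reported 371.2 → residual 0.0 km
  STA-05: calculated 328.4 vs reported 328.4 → residual 0.0 km
  STA-06: calculated 202.5 vs reported 202.5 → residual 0.0 km
  STA-07: calculated 218.6 vs reported 173.0 → residual 45.6 km
STA-04, STA-05, STA-06 are mutually consistent (residuals ≈ 0); STA-07 is off by 45.6 km.

STA-07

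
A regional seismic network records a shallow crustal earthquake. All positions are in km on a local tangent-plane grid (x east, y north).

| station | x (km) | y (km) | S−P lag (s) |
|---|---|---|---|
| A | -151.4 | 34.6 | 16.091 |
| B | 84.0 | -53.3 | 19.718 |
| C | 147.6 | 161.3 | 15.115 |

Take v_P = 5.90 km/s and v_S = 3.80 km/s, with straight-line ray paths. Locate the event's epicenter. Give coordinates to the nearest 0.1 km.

Distance from S−P lag: d = Δt · v_P v_S / (v_P − v_S) = Δt · (5.90·3.80)/(5.90−3.80) ≈ 10.6762·Δt.
So d_A = 171.79, d_B = 210.51, d_C = 161.37 km.
Circle about each station: (x + 151.4)² + (y − 34.6)² = 171.79²; (x − 84.0)² + (y + 53.3)² = 210.51²; (x − 147.6)² + (y − 161.3)² = 161.37².
Subtracting pairs of circle equations eliminates x²+y² and gives linear equations (the radical axes):
470.8 x − 175.8 y = -29024.89
598.0 x + 253.4 y = 27155.86
Solving the 2×2 system: x ≈ -11.5, y ≈ 134.3 km.
Check against A (with the unrounded x, y): √((x + 151.4)²+(y − 34.6)²) = 171.79 ≈ 171.79 km. ✓

(-11.5, 134.3)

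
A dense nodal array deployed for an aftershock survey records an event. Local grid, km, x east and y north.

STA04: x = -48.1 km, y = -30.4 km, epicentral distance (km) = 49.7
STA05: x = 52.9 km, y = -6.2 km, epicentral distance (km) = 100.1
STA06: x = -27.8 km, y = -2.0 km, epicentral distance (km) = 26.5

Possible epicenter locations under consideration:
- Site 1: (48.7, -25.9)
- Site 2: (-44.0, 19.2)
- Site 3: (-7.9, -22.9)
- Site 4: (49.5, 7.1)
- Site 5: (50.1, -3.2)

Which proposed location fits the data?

Site 2

For each candidate, compare |candidate − station| to the reported distance:
Site 1: residuals STA04 47.2, STA05 80.0, STA06 53.6 → max 80.0 km
Site 2: residuals STA04 0.1, STA05 0.1, STA06 0.2 → max 0.2 km
Site 3: residuals STA04 8.8, STA05 37.0, STA06 2.4 → max 37.0 km
Site 4: residuals STA04 54.9, STA05 86.4, STA06 51.3 → max 86.4 km
Site 5: residuals STA04 52.2, STA05 96.0, STA06 51.4 → max 96.0 km
Only Site 2 has all residuals ≈ 0.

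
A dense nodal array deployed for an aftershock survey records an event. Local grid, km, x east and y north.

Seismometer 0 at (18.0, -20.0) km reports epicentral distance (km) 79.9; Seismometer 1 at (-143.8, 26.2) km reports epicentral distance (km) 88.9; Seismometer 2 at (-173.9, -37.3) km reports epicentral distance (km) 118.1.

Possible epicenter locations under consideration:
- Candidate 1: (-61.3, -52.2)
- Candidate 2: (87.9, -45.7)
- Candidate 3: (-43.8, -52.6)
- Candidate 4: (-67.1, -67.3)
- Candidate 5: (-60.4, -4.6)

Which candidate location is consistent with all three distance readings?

For each candidate, compare |candidate − station| to the reported distance:
Candidate 1: residuals Seismometer 0 5.7, Seismometer 1 24.9, Seismometer 2 4.5 → max 24.9 km
Candidate 2: residuals Seismometer 0 5.4, Seismometer 1 153.7, Seismometer 2 143.8 → max 153.7 km
Candidate 3: residuals Seismometer 0 10.0, Seismometer 1 38.4, Seismometer 2 12.9 → max 38.4 km
Candidate 4: residuals Seismometer 0 17.5, Seismometer 1 32.0, Seismometer 2 7.2 → max 32.0 km
Candidate 5: residuals Seismometer 0 0.0, Seismometer 1 0.0, Seismometer 2 0.0 → max 0.0 km
Only Candidate 5 has all residuals ≈ 0.

Candidate 5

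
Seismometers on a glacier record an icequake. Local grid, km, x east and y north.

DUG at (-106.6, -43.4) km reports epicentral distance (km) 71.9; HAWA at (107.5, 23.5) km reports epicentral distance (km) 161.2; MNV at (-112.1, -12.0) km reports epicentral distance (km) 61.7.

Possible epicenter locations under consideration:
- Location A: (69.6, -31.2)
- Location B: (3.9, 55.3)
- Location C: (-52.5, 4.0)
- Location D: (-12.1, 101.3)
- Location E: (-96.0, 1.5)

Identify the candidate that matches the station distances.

Location C

For each candidate, compare |candidate − station| to the reported distance:
Location A: residuals DUG 104.7, HAWA 94.7, MNV 121.0 → max 121.0 km
Location B: residuals DUG 76.3, HAWA 52.8, MNV 72.4 → max 76.3 km
Location C: residuals DUG 0.0, HAWA 0.0, MNV 0.0 → max 0.0 km
Location D: residuals DUG 100.9, HAWA 18.5, MNV 89.4 → max 100.9 km
Location E: residuals DUG 25.8, HAWA 43.5, MNV 40.7 → max 43.5 km
Only Location C has all residuals ≈ 0.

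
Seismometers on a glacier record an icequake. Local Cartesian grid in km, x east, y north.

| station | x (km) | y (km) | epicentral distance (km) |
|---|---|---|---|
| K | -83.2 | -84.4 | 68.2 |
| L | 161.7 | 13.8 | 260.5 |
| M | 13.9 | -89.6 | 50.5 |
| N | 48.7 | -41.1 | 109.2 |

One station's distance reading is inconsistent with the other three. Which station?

Solve using three stations at a time. Using K, M, N (subtract circle equations pairwise → linear system) gives (x, y) ≈ (-25.7, -121.1).
Distances from that point to each station vs reported:
  K: calculated 68.3 vs reported 68.2 → residual 0.1 km
  L: calculated 230.9 vs reported 260.5 → residual 29.6 km
  M: calculated 50.6 vs reported 50.5 → residual 0.1 km
  N: calculated 109.2 vs reported 109.2 → residual 0.0 km
K, M, N are mutually consistent (residuals ≈ 0); L is off by 29.6 km.

L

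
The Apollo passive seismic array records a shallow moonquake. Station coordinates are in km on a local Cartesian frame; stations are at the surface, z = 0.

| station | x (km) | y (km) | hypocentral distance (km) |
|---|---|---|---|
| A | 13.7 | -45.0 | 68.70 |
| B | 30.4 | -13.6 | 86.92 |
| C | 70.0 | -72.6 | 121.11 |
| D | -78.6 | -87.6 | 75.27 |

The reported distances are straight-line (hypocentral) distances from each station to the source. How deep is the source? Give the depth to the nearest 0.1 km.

z ≈ 44.7 km

Each station gives a sphere (x−x_i)² + (y−y_i)² + z² = d_i² (stations at z=0).
Subtracting the A sphere from B and C: z² cancels, leaving linear equations in x and y:
33.4 x + 62.8 y = -3938.97
112.6 x − 55.2 y = -1989.87
Solving: x ≈ -38.407, y ≈ -42.296 km (keep extra digits for the depth step; rounded: -38.4, -42.3).
Then from the A sphere: z² = 68.70² − (x − 13.7)² − (y + 45.0)² with x = -38.407, y = -42.296, so z ≈ 44.690 ≈ 44.7 km.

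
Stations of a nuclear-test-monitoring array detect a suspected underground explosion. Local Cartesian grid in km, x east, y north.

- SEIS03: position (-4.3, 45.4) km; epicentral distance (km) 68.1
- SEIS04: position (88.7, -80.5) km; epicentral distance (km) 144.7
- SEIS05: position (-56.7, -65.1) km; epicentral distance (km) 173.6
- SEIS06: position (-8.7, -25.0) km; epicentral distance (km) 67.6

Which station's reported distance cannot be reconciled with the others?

Solve using three stations at a time. Using SEIS03, SEIS04, SEIS05 (subtract circle equations pairwise → linear system) gives (x, y) ≈ (61.9, 61.7).
Distances from that point to each station vs reported:
  SEIS03: calculated 68.2 vs reported 68.1 → residual 0.1 km
  SEIS04: calculated 144.7 vs reported 144.7 → residual 0.0 km
  SEIS05: calculated 173.6 vs reported 173.6 → residual 0.0 km
  SEIS06: calculated 111.8 vs reported 67.6 → residual 44.2 km
SEIS03, SEIS04, SEIS05 are mutually consistent (residuals ≈ 0); SEIS06 is off by 44.2 km.

SEIS06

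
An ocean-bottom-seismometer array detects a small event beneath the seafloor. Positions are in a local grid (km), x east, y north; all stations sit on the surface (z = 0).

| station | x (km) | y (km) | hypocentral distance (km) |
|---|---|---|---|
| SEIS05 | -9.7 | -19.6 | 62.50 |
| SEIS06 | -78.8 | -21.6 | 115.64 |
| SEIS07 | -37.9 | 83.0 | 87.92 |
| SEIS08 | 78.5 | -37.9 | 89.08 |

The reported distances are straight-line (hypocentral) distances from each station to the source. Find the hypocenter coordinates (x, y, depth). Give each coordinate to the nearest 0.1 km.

x ≈ 22.9 km, y ≈ 25.9 km, depth ≈ 27.8 km

Each station gives a sphere (x−x_i)² + (y−y_i)² + z² = d_i² (stations at z=0).
Subtracting the SEIS05 sphere from SEIS06 and SEIS07: z² cancels, leaving linear equations in x and y:
-138.2 x − 4.0 y = -3268.61
-56.4 x + 205.2 y = 4023.48
Solving: x ≈ 22.902, y ≈ 25.902 km (keep extra digits for the depth step; rounded: 22.9, 25.9).
Then from the SEIS05 sphere: z² = 62.50² − (x + 9.7)² − (y + 19.6)² with x = 22.902, y = 25.902, so z ≈ 27.802 ≈ 27.8 km.
Check against SEIS08 (with the unrounded solution): distance 89.08 ≈ 89.08 km. ✓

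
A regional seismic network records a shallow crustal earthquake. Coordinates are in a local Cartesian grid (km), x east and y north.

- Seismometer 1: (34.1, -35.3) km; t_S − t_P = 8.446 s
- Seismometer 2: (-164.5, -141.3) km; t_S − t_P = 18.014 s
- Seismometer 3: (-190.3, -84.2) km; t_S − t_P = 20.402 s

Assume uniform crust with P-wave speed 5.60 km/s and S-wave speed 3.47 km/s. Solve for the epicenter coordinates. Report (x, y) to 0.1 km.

-5.0 km east, -101.7 km north

Distance from S−P lag: d = Δt · v_P v_S / (v_P − v_S) = Δt · (5.60·3.47)/(5.60−3.47) ≈ 9.1230·Δt.
So d_Seismometer 1 = 77.05, d_Seismometer 2 = 164.34, d_Seismometer 3 = 186.13 km.
Circle about each station: (x − 34.1)² + (y + 35.3)² = 77.05²; (x + 164.5)² + (y + 141.3)² = 164.34²; (x + 190.3)² + (y + 84.2)² = 186.13².
Subtracting pairs of circle equations eliminates x²+y² and gives linear equations (the radical axes):
-397.2 x − 212.0 y = 23546.11
-448.8 x − 97.8 y = 12187.16
Solving the 2×2 system: x ≈ -5.0, y ≈ -101.7 km.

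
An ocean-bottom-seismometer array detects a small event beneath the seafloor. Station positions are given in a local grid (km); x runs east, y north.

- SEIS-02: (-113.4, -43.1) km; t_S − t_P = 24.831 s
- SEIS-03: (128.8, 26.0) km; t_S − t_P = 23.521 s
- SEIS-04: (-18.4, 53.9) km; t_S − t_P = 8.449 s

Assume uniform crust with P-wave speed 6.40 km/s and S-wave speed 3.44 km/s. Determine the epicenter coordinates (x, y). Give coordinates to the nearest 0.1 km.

(-20.8, 116.7)

Distance from S−P lag: d = Δt · v_P v_S / (v_P − v_S) = Δt · (6.40·3.44)/(6.40−3.44) ≈ 7.4378·Δt.
So d_SEIS-02 = 184.69, d_SEIS-03 = 174.95, d_SEIS-04 = 62.84 km.
Circle about each station: (x + 113.4)² + (y + 43.1)² = 184.69²; (x − 128.8)² + (y − 26.0)² = 174.95²; (x + 18.4)² + (y − 53.9)² = 62.84².
Subtracting pairs of circle equations eliminates x²+y² and gives linear equations (the radical axes):
484.4 x + 138.2 y = 6051.16
190.0 x + 194.0 y = 18688.13
Solving the 2×2 system: x ≈ -20.8, y ≈ 116.7 km.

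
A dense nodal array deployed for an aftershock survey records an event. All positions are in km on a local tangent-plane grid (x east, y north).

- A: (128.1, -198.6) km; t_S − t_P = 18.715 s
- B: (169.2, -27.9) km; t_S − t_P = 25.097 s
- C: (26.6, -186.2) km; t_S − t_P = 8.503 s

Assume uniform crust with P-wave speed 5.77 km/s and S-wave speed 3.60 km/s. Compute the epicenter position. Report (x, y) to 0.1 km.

Distance from S−P lag: d = Δt · v_P v_S / (v_P − v_S) = Δt · (5.77·3.60)/(5.77−3.60) ≈ 9.5724·Δt.
So d_A = 179.15, d_B = 240.24, d_C = 81.39 km.
Circle about each station: (x − 128.1)² + (y + 198.6)² = 179.15²; (x − 169.2)² + (y + 27.9)² = 240.24²; (x − 26.6)² + (y + 186.2)² = 81.39².
Subtracting pairs of circle equations eliminates x²+y² and gives linear equations (the radical axes):
82.2 x + 341.4 y = -52065.06
-203.0 x + 24.8 y = 4996.82
Solving the 2×2 system: x ≈ -42.0, y ≈ -142.4 km.
Check against A (with the unrounded x, y): √((x − 128.1)²+(y + 198.6)²) = 179.16 ≈ 179.15 km. ✓

(-42.0, -142.4)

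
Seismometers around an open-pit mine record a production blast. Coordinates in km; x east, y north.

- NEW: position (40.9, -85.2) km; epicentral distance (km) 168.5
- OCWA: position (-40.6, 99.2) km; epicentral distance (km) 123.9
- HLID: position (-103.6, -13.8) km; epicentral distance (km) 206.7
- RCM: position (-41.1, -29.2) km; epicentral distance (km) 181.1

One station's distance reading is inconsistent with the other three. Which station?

RCM

Solve using three stations at a time. Using NEW, OCWA, HLID (subtract circle equations pairwise → linear system) gives (x, y) ≈ (81.4, 78.3).
Distances from that point to each station vs reported:
  NEW: calculated 168.4 vs reported 168.5 → residual 0.1 km
  OCWA: calculated 123.8 vs reported 123.9 → residual 0.1 km
  HLID: calculated 206.6 vs reported 206.7 → residual 0.1 km
  RCM: calculated 162.9 vs reported 181.1 → residual 18.2 km
NEW, OCWA, HLID are mutually consistent (residuals ≈ 0); RCM is off by 18.2 km.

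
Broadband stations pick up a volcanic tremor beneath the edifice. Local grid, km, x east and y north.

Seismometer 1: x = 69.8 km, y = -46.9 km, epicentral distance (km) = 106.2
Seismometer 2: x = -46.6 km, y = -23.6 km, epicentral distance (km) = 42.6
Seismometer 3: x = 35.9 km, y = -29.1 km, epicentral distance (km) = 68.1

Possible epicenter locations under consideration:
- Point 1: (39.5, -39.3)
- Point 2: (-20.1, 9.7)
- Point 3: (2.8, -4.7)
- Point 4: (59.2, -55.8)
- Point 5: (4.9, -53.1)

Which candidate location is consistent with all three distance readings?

For each candidate, compare |candidate − station| to the reported distance:
Point 1: residuals Seismometer 1 75.0, Seismometer 2 44.9, Seismometer 3 57.3 → max 75.0 km
Point 2: residuals Seismometer 1 0.0, Seismometer 2 0.0, Seismometer 3 0.0 → max 0.0 km
Point 3: residuals Seismometer 1 27.0, Seismometer 2 10.3, Seismometer 3 27.0 → max 27.0 km
Point 4: residuals Seismometer 1 92.4, Seismometer 2 68.0, Seismometer 3 32.7 → max 92.4 km
Point 5: residuals Seismometer 1 41.0, Seismometer 2 16.8, Seismometer 3 28.9 → max 41.0 km
Only Point 2 has all residuals ≈ 0.

Point 2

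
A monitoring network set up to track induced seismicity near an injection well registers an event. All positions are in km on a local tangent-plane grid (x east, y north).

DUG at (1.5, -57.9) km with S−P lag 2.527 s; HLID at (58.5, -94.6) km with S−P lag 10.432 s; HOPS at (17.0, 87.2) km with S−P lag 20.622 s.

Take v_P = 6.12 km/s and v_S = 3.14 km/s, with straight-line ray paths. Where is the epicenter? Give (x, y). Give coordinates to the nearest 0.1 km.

Distance from S−P lag: d = Δt · v_P v_S / (v_P − v_S) = Δt · (6.12·3.14)/(6.12−3.14) ≈ 6.4486·Δt.
So d_DUG = 16.30, d_HLID = 67.27, d_HOPS = 132.98 km.
Circle about each station: (x − 1.5)² + (y + 57.9)² = 16.30²; (x − 58.5)² + (y + 94.6)² = 67.27²; (x − 17.0)² + (y − 87.2)² = 132.98².
Subtracting pairs of circle equations eliminates x²+y² and gives linear equations (the radical axes):
114.0 x − 73.4 y = 4757.19
31.0 x + 290.2 y = -12879.81
Solving the 2×2 system: x ≈ 12.3, y ≈ -45.7 km.

x ≈ 12.3 km, y ≈ -45.7 km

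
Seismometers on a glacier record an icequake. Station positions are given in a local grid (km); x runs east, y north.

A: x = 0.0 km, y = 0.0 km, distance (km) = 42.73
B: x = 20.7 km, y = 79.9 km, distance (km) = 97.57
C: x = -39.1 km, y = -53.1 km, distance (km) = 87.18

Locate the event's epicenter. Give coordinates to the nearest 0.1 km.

39.7 km east, -15.8 km north

Circle about each station: x² + y² = 42.73²; (x − 20.7)² + (y − 79.9)² = 97.57²; (x + 39.1)² + (y + 53.1)² = 87.18².
Subtracting pairs of circle equations eliminates x²+y² and gives linear equations (the radical axes):
41.4 x + 159.8 y = -881.55
-78.2 x − 106.2 y = -1426.08
Solving the 2×2 system: x ≈ 39.7, y ≈ -15.8 km.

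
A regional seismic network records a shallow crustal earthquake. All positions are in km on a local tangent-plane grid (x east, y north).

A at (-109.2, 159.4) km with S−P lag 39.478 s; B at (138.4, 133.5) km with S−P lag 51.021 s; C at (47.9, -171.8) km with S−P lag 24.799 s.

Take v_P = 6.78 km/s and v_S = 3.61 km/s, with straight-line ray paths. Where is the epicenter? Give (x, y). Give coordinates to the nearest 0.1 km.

x ≈ -141.5 km, y ≈ -143.7 km

Distance from S−P lag: d = Δt · v_P v_S / (v_P − v_S) = Δt · (6.78·3.61)/(6.78−3.61) ≈ 7.7211·Δt.
So d_A = 304.81, d_B = 393.94, d_C = 191.47 km.
Circle about each station: (x + 109.2)² + (y − 159.4)² = 304.81²; (x − 138.4)² + (y − 133.5)² = 393.94²; (x − 47.9)² + (y + 171.8)² = 191.47².
Subtracting the A equation from the B and C equations removes the quadratic terms:
495.2 x − 51.8 y = -62635.78
314.2 x − 662.4 y = 50725.03
Solving the 2×2 system: x ≈ -141.5, y ≈ -143.7 km.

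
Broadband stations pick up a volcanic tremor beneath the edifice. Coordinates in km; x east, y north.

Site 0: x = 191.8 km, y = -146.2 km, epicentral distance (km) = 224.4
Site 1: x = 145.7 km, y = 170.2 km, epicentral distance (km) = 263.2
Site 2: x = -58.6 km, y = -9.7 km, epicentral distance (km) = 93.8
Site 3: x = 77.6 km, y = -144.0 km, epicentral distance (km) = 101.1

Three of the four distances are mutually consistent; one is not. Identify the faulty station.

Site 0

Solve using three stations at a time. Using Site 1, Site 2, Site 3 (subtract circle equations pairwise → linear system) gives (x, y) ≈ (19.9, -61.0).
Distances from that point to each station vs reported:
  Site 0: calculated 191.8 vs reported 224.4 → residual 32.6 km
  Site 1: calculated 263.2 vs reported 263.2 → residual 0.0 km
  Site 2: calculated 93.8 vs reported 93.8 → residual 0.0 km
  Site 3: calculated 101.1 vs reported 101.1 → residual 0.0 km
Site 1, Site 2, Site 3 are mutually consistent (residuals ≈ 0); Site 0 is off by 32.6 km.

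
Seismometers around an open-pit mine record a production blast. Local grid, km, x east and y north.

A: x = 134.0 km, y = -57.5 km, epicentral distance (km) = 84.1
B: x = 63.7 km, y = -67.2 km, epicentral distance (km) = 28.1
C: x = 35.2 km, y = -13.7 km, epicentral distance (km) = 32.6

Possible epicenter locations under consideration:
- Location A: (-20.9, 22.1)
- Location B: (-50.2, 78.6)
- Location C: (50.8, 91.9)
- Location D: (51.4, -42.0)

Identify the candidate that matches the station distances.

Location D

For each candidate, compare |candidate − station| to the reported distance:
Location A: residuals A 90.1, B 94.9, C 33.9 → max 94.9 km
Location B: residuals A 144.9, B 156.9, C 93.1 → max 156.9 km
Location C: residuals A 86.9, B 131.5, C 74.1 → max 131.5 km
Location D: residuals A 0.1, B 0.1, C 0.0 → max 0.1 km
Only Location D has all residuals ≈ 0.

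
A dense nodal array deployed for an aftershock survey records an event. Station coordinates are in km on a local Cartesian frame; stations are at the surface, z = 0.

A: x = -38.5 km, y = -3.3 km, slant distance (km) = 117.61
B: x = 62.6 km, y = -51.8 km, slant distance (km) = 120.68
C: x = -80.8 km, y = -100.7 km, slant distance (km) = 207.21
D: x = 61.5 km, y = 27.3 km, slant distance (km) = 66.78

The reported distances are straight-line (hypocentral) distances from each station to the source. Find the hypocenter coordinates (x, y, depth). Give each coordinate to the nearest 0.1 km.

x ≈ 46.3 km, y ≈ 51.4 km, depth ≈ 60.4 km

Each station gives a sphere (x−x_i)² + (y−y_i)² + z² = d_i² (stations at z=0).
Subtracting the A sphere from B and C: z² cancels, leaving linear equations in x and y:
202.2 x − 97.0 y = 4377.31
-84.6 x − 194.8 y = -13927.88
Solving: x ≈ 46.301, y ≈ 51.390 km (keep extra digits for the depth step; rounded: 46.3, 51.4).
Then from the A sphere: z² = 117.61² − (x + 38.5)² − (y + 3.3)² with x = 46.301, y = 51.390, so z ≈ 60.414 ≈ 60.4 km.
Check against D (with the unrounded solution): distance 66.79 ≈ 66.78 km. ✓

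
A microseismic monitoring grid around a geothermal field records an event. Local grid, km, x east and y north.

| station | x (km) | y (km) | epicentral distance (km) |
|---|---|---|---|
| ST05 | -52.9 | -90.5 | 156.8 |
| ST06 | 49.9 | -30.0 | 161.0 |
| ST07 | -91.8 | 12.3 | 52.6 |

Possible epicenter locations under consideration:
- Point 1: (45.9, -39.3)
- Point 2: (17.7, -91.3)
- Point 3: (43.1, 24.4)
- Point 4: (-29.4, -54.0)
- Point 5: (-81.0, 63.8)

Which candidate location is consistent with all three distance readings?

Point 5

For each candidate, compare |candidate − station| to the reported distance:
Point 1: residuals ST05 45.5, ST06 150.9, ST07 94.5 → max 150.9 km
Point 2: residuals ST05 86.2, ST06 91.8, ST07 98.1 → max 98.1 km
Point 3: residuals ST05 7.1, ST06 106.2, ST07 82.8 → max 106.2 km
Point 4: residuals ST05 113.4, ST06 78.1, ST07 38.4 → max 113.4 km
Point 5: residuals ST05 0.0, ST06 0.0, ST07 0.0 → max 0.0 km
Only Point 5 has all residuals ≈ 0.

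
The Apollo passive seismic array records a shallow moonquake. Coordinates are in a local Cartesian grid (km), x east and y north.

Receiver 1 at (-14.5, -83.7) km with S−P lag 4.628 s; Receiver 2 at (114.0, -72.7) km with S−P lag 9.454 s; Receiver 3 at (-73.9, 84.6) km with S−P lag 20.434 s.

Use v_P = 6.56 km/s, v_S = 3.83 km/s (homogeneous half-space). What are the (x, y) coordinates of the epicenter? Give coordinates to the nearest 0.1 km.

27.0 km east, -74.1 km north

Distance from S−P lag: d = Δt · v_P v_S / (v_P − v_S) = Δt · (6.56·3.83)/(6.56−3.83) ≈ 9.2032·Δt.
So d_Receiver 1 = 42.59, d_Receiver 2 = 87.01, d_Receiver 3 = 188.06 km.
Circle about each station: (x + 14.5)² + (y + 83.7)² = 42.59²; (x − 114.0)² + (y + 72.7)² = 87.01²; (x + 73.9)² + (y − 84.6)² = 188.06².
Subtracting the Receiver 1 equation from the Receiver 2 and Receiver 3 equations removes the quadratic terms:
257.0 x + 22.0 y = 5308.52
-118.8 x + 336.6 y = -28150.23
Solving the 2×2 system: x ≈ 27.0, y ≈ -74.1 km.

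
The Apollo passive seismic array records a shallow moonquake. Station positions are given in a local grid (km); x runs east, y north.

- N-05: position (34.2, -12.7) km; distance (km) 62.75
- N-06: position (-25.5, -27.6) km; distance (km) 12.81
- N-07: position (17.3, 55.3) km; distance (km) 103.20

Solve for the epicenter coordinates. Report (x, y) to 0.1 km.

Circle about each station: (x − 34.2)² + (y + 12.7)² = 62.75²; (x + 25.5)² + (y + 27.6)² = 12.81²; (x − 17.3)² + (y − 55.3)² = 103.20².
Subtracting pairs of circle equations eliminates x²+y² and gives linear equations (the radical axes):
-119.4 x − 29.8 y = 3854.55
-33.8 x + 136.0 y = -4686.23
Solving the 2×2 system: x ≈ -22.3, y ≈ -40.0 km.

-22.3 km east, -40.0 km north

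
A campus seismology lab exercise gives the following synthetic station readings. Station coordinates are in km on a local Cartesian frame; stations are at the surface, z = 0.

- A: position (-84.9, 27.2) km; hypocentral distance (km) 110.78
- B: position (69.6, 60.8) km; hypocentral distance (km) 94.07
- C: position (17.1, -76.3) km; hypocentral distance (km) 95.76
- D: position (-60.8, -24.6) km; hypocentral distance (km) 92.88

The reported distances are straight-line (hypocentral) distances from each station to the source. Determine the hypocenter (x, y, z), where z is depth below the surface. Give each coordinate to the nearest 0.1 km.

Each station gives a sphere (x−x_i)² + (y−y_i)² + z² = d_i² (stations at z=0).
Subtracting the A sphere from B and C: z² cancels, leaving linear equations in x and y:
309.0 x + 67.2 y = 4015.99
204.0 x − 207.0 y = 1268.48
Solving: x ≈ 11.800, y ≈ 5.501 km (keep extra digits for the depth step; rounded: 11.8, 5.5).
Then from the A sphere: z² = 110.78² − (x + 84.9)² − (y − 27.2)² with x = 11.800, y = 5.501, so z ≈ 49.502 ≈ 49.5 km.
Check against D (with the unrounded solution): distance 92.88 ≈ 92.88 km. ✓

(11.8, 5.5, 49.5)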